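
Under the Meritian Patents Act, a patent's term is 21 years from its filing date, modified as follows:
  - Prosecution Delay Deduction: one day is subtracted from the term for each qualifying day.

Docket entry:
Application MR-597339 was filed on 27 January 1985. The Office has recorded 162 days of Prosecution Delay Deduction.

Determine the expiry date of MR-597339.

2005-08-18

Base term: filing date + 21 years → 27 January 2006.
Prosecution Delay Deduction: −162 days → 18 August 2005.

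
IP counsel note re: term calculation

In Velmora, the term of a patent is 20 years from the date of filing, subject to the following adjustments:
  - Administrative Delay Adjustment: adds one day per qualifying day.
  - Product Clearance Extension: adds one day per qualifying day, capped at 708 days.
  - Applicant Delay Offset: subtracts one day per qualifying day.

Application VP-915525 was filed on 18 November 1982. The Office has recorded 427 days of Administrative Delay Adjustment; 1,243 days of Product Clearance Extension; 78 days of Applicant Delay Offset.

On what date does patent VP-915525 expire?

October 10, 2005

Base term: filing date + 20 years → 18 November 2002.
Administrative Delay Adjustment: +427 days → 19 January 2004.
Product Clearance Extension: 1243 days claimed exceeds the 708-day cap, so +708 days → 27 December 2005.
Applicant Delay Offset: −78 days → 10 October 2005.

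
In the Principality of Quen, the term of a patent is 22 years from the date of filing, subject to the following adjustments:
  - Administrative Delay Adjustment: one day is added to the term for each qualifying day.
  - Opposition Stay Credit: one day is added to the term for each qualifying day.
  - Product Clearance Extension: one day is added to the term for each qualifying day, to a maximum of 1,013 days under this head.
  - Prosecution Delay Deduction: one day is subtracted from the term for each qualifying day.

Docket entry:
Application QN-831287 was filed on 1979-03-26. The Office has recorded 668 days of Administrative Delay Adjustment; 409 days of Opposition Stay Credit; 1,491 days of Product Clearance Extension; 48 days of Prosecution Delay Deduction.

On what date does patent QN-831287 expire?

Base term: filing date + 22 years → 26 March 2001.
Administrative Delay Adjustment: +668 days → 23 January 2003.
Opposition Stay Credit: +409 days → 7 March 2004.
Product Clearance Extension: 1491 days claimed exceeds the 1013-day cap, so +1013 days → 15 December 2006.
Prosecution Delay Deduction: −48 days → 28 October 2006.

October 28, 2006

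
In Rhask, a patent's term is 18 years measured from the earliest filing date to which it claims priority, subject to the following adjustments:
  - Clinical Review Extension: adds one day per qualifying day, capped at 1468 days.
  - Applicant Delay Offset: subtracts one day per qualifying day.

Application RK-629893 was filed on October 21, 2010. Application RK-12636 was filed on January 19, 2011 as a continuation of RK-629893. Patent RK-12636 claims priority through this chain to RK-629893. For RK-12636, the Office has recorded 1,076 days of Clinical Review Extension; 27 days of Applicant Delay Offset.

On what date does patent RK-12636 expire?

2031-09-05

Earliest priority filing: 21 October 2010.
Base term: 21 October 2010 + 18 years → 21 October 2028.
Clinical Review Extension: 1076 days (within the 1468-day cap) → +1076 days → 2 October 2031.
Applicant Delay Offset: −27 days → 5 September 2031.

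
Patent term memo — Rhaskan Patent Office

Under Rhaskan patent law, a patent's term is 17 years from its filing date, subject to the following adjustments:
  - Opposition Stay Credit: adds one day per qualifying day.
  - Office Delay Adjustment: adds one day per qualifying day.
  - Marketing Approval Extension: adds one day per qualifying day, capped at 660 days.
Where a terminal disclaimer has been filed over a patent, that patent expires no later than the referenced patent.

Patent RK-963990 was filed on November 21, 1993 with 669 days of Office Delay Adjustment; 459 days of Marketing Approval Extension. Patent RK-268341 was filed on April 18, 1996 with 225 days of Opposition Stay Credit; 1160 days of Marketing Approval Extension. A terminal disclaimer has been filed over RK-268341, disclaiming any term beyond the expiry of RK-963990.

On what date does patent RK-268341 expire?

Natural term of RK-268341:
  Base: filing + 17 years → 18 April 2013.
  Opposition Stay Credit: +225 days → 29 November 2013.
  Marketing Approval Extension: 1160 days claimed exceeds the 660-day cap, so +660 days → 20 September 2015.
Expiry of referenced patent RK-963990:
  Base: filing + 17 years → 21 November 2010.
  Office Delay Adjustment: +669 days → 20 September 2012.
  Marketing Approval Extension: 459 days (within the 660-day cap) → +459 days → 23 December 2013.
Terminal disclaimer: RK-268341 expires on the earlier of 20 September 2015 and 23 December 2013.

December 23, 2013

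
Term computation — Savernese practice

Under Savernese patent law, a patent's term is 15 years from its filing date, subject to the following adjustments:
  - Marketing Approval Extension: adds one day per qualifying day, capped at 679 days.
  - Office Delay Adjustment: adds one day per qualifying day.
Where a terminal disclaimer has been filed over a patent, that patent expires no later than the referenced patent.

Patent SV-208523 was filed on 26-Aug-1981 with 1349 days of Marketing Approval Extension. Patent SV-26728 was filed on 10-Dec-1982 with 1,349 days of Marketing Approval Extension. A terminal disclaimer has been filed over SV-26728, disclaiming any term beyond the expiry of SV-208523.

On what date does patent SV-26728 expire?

Natural term of SV-26728:
  Base: filing + 15 years → 10 December 1997.
  Marketing Approval Extension: 1349 days claimed exceeds the 679-day cap, so +679 days → 20 October 1999.
Expiry of referenced patent SV-208523:
  Base: filing + 15 years → 26 August 1996.
  Marketing Approval Extension: 1349 days claimed exceeds the 679-day cap, so +679 days → 6 July 1998.
Terminal disclaimer: SV-26728 expires on the earlier of 20 October 1999 and 6 July 1998.

1998-07-06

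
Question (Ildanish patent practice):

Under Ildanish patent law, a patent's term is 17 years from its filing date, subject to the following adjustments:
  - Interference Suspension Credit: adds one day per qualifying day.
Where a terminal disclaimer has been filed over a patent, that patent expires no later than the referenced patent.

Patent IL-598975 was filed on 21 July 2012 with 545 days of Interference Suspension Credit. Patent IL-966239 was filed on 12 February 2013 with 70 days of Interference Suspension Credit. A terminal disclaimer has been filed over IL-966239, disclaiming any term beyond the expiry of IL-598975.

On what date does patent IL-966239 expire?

2030-04-23

Natural term of IL-966239:
  Base: filing + 17 years → 12 February 2030.
  Interference Suspension Credit: +70 days → 23 April 2030.
Expiry of referenced patent IL-598975:
  Base: filing + 17 years → 21 July 2029.
  Interference Suspension Credit: +545 days → 17 January 2031.
Terminal disclaimer: IL-966239 expires on the earlier of 23 April 2030 and 17 January 2031.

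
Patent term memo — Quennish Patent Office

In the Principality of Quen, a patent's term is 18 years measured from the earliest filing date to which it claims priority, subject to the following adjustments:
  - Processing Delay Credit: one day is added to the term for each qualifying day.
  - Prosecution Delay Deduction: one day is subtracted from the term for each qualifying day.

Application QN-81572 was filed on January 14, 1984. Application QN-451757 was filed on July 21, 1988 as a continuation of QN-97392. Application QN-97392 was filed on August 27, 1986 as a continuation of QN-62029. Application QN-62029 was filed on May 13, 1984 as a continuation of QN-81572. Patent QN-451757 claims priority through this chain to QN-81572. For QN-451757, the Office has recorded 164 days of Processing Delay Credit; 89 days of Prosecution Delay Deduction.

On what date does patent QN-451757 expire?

Earliest priority filing: 14 January 1984.
Base term: 14 January 1984 + 18 years → 14 January 2002.
Processing Delay Credit: +164 days → 27 June 2002.
Prosecution Delay Deduction: −89 days → 30 March 2002.

March 30, 2002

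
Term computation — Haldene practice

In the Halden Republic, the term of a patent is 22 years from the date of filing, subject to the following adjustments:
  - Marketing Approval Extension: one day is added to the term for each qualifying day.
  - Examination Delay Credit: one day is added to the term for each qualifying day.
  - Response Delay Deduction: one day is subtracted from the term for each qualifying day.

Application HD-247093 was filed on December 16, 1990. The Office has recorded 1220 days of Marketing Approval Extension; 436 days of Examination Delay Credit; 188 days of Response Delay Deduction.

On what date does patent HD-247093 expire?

2016-12-23

Base term: filing date + 22 years → 16 December 2012.
Marketing Approval Extension: +1220 days → 19 April 2016.
Examination Delay Credit: +436 days → 29 June 2017.
Response Delay Deduction: −188 days → 23 December 2016.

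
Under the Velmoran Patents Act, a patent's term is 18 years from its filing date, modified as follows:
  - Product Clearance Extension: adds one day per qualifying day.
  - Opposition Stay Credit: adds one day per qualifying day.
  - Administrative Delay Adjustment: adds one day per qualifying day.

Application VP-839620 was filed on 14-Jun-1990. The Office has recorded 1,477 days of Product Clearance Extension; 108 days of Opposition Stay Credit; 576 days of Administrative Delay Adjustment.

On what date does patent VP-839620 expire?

Base term: filing date + 18 years → 14 June 2008.
Product Clearance Extension: +1477 days → 30 June 2012.
Opposition Stay Credit: +108 days → 16 October 2012.
Administrative Delay Adjustment: +576 days → 15 May 2014.

2014-05-15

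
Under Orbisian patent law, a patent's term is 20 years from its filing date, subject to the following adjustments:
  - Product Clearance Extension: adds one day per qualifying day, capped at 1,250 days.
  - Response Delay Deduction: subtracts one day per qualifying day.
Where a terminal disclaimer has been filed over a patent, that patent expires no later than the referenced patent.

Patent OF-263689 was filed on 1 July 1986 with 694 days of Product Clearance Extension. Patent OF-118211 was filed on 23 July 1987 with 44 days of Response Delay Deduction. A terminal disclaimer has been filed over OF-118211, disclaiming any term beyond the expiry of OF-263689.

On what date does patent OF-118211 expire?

Natural term of OF-118211:
  Base: filing + 20 years → 23 July 2007.
  Response Delay Deduction: −44 days → 9 June 2007.
Expiry of referenced patent OF-263689:
  Base: filing + 20 years → 1 July 2006.
  Product Clearance Extension: 694 days (within the 1250-day cap) → +694 days → 25 May 2008.
Terminal disclaimer: OF-118211 expires on the earlier of 9 June 2007 and 25 May 2008.

2007-06-09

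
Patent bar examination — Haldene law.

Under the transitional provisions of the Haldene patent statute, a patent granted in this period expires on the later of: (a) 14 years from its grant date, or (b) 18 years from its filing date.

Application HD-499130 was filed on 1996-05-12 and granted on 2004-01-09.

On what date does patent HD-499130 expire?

(a) grant + 14 years → 9 January 2018.
(b) filing + 18 years → 12 May 2014.
Later of the two: 9 January 2018.

2018-01-09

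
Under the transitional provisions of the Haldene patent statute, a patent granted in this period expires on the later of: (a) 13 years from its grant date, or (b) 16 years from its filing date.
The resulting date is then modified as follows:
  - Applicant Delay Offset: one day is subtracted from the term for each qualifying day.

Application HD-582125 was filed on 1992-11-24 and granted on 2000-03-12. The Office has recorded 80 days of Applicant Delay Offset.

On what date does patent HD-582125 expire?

2012-12-22

(a) grant + 13 years → 12 March 2013.
(b) filing + 16 years → 24 November 2008.
Later of the two: 12 March 2013.
Applicant Delay Offset: −80 days → 22 December 2012.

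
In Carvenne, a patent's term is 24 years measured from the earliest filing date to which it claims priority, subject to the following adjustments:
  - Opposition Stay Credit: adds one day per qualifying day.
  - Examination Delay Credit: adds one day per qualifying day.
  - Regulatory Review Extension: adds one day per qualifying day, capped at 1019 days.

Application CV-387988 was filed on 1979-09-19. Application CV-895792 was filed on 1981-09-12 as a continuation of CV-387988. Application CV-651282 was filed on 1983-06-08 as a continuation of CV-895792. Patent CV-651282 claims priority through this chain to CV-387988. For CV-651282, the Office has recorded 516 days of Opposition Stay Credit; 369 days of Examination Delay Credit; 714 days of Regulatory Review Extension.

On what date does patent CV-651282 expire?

Earliest priority filing: 19 September 1979.
Base term: 19 September 1979 + 24 years → 19 September 2003.
Opposition Stay Credit: +516 days → 16 February 2005.
Examination Delay Credit: +369 days → 20 February 2006.
Regulatory Review Extension: 714 days (within the 1019-day cap) → +714 days → 4 February 2008.

2008-02-04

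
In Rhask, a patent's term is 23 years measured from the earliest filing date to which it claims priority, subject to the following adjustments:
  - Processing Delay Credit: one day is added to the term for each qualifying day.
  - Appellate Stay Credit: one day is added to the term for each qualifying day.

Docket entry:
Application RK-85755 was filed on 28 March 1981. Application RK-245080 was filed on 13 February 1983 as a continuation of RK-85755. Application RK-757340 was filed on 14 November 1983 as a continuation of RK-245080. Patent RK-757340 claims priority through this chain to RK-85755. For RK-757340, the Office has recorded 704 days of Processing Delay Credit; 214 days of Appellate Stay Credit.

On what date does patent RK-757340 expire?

October 2, 2006

Earliest priority filing: 28 March 1981.
Base term: 28 March 1981 + 23 years → 28 March 2004.
Processing Delay Credit: +704 days → 2 March 2006.
Appellate Stay Credit: +214 days → 2 October 2006.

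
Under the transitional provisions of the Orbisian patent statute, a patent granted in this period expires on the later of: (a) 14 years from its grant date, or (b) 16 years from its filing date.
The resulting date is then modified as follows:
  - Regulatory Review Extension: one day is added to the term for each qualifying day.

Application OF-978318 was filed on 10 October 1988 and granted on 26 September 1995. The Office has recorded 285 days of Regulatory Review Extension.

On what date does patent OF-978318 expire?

(a) grant + 14 years → 26 September 2009.
(b) filing + 16 years → 10 October 2004.
Later of the two: 26 September 2009.
Regulatory Review Extension: +285 days → 8 July 2010.

July 8, 2010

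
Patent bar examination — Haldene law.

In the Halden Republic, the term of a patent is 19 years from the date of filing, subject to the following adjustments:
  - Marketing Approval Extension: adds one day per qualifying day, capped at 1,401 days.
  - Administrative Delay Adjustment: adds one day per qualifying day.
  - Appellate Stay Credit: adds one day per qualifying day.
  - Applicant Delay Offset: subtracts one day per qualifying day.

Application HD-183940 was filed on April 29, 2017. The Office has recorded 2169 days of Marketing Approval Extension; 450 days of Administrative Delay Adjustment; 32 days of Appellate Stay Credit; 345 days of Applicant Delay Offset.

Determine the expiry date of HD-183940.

Base term: filing date + 19 years → 29 April 2036.
Marketing Approval Extension: 2169 days claimed exceeds the 1401-day cap, so +1401 days → 29 February 2040.
Administrative Delay Adjustment: +450 days → 24 May 2041.
Appellate Stay Credit: +32 days → 25 June 2041.
Applicant Delay Offset: −345 days → 15 July 2040.

2040-07-15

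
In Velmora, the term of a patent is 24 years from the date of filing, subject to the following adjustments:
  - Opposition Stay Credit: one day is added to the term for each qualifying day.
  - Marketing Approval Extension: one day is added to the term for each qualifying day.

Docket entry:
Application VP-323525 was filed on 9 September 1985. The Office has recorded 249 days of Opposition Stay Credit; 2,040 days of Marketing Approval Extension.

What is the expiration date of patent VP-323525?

December 16, 2015

Base term: filing date + 24 years → 9 September 2009.
Opposition Stay Credit: +249 days → 16 May 2010.
Marketing Approval Extension: +2040 days → 16 December 2015.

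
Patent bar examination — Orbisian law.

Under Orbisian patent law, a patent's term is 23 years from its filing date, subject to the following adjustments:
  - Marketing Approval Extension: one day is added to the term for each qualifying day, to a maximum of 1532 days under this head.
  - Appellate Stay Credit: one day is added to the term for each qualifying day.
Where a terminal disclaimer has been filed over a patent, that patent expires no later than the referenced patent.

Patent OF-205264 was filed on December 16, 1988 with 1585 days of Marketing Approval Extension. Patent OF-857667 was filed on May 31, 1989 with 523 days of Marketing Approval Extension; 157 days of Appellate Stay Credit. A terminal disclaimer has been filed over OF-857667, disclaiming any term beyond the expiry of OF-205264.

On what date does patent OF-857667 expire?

Natural term of OF-857667:
  Base: filing + 23 years → 31 May 2012.
  Marketing Approval Extension: 523 days (within the 1532-day cap) → +523 days → 5 November 2013.
  Appellate Stay Credit: +157 days → 11 April 2014.
Expiry of referenced patent OF-205264:
  Base: filing + 23 years → 16 December 2011.
  Marketing Approval Extension: 1585 days claimed exceeds the 1532-day cap, so +1532 days → 25 February 2016.
Terminal disclaimer: OF-857667 expires on the earlier of 11 April 2014 and 25 February 2016.

April 11, 2014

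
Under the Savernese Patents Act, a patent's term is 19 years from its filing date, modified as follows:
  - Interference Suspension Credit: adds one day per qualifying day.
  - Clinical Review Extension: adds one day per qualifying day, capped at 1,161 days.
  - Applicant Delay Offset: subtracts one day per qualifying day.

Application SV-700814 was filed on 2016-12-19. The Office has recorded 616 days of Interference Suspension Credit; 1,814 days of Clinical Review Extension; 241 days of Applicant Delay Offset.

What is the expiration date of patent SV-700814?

March 3, 2040

Base term: filing date + 19 years → 19 December 2035.
Interference Suspension Credit: +616 days → 26 August 2037.
Clinical Review Extension: 1814 days claimed exceeds the 1161-day cap, so +1161 days → 30 October 2040.
Applicant Delay Offset: −241 days → 3 March 2040.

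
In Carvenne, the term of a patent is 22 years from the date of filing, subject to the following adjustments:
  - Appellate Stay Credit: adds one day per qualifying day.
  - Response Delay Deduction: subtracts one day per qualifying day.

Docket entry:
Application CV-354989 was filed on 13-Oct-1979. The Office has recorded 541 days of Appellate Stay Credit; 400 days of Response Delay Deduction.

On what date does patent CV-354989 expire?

Base term: filing date + 22 years → 13 October 2001.
Appellate Stay Credit: +541 days → 7 April 2003.
Response Delay Deduction: −400 days → 3 March 2002.

2002-03-03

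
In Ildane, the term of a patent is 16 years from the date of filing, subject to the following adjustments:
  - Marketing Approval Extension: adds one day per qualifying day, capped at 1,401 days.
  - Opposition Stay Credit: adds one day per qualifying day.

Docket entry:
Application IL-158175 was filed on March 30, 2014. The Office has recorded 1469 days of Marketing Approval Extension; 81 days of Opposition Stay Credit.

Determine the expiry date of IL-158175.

Base term: filing date + 16 years → 30 March 2030.
Marketing Approval Extension: 1469 days claimed exceeds the 1401-day cap, so +1401 days → 29 January 2034.
Opposition Stay Credit: +81 days → 20 April 2034.

April 20, 2034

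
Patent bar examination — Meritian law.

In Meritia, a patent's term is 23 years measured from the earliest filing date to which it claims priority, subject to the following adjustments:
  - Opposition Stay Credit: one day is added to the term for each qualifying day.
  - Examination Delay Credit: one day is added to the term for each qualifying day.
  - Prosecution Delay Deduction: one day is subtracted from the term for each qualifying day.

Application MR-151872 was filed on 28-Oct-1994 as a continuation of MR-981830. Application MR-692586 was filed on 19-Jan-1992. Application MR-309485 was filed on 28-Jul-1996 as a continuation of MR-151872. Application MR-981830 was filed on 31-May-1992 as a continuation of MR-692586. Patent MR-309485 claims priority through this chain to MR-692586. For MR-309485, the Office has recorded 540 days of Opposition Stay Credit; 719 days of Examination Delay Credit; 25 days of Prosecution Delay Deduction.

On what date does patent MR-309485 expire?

Earliest priority filing: 19 January 1992.
Base term: 19 January 1992 + 23 years → 19 January 2015.
Opposition Stay Credit: +540 days → 12 July 2016.
Examination Delay Credit: +719 days → 1 July 2018.
Prosecution Delay Deduction: −25 days → 6 June 2018.

June 6, 2018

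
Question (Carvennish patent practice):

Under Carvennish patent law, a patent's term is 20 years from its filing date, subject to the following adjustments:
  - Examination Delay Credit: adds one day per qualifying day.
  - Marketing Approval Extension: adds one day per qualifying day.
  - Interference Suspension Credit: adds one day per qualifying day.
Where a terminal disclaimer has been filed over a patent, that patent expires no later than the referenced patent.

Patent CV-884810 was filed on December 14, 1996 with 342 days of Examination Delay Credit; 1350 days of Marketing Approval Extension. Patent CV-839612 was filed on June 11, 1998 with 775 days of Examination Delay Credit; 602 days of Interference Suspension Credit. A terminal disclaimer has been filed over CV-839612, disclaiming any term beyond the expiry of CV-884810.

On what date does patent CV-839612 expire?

Natural term of CV-839612:
  Base: filing + 20 years → 11 June 2018.
  Examination Delay Credit: +775 days → 25 July 2020.
  Interference Suspension Credit: +602 days → 19 March 2022.
Expiry of referenced patent CV-884810:
  Base: filing + 20 years → 14 December 2016.
  Examination Delay Credit: +342 days → 21 November 2017.
  Marketing Approval Extension: +1350 days → 2 August 2021.
Terminal disclaimer: CV-839612 expires on the earlier of 19 March 2022 and 2 August 2021.

2021-08-02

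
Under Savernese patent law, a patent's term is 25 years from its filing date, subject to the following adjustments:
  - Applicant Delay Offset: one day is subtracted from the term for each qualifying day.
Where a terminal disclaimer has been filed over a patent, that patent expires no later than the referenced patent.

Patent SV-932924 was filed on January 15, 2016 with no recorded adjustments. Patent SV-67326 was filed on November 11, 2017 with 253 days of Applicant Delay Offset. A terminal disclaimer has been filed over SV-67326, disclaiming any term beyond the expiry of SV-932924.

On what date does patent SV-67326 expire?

January 15, 2041

Natural term of SV-67326:
  Base: filing + 25 years → 11 November 2042.
  Applicant Delay Offset: −253 days → 3 March 2042.
Expiry of referenced patent SV-932924:
  Base: filing + 25 years → 15 January 2041.
Terminal disclaimer: SV-67326 expires on the earlier of 3 March 2042 and 15 January 2041.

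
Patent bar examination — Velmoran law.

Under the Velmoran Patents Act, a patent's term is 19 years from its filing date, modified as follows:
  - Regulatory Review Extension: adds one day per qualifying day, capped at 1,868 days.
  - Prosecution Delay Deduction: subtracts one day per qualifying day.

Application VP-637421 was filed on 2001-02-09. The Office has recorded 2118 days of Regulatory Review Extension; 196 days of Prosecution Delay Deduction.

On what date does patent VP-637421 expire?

2024-09-07

Base term: filing date + 19 years → 9 February 2020.
Regulatory Review Extension: 2118 days claimed exceeds the 1868-day cap, so +1868 days → 22 March 2025.
Prosecution Delay Deduction: −196 days → 7 September 2024.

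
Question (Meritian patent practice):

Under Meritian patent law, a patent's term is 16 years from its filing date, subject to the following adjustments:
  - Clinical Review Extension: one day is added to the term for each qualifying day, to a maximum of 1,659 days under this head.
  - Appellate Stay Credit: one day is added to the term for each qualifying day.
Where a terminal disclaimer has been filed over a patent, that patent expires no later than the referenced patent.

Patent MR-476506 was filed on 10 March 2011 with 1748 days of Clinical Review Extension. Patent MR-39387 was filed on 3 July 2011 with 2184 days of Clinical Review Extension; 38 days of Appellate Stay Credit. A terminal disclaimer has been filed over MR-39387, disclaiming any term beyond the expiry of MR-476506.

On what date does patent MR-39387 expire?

Natural term of MR-39387:
  Base: filing + 16 years → 3 July 2027.
  Clinical Review Extension: 2184 days claimed exceeds the 1659-day cap, so +1659 days → 17 January 2032.
  Appellate Stay Credit: +38 days → 24 February 2032.
Expiry of referenced patent MR-476506:
  Base: filing + 16 years → 10 March 2027.
  Clinical Review Extension: 1748 days claimed exceeds the 1659-day cap, so +1659 days → 24 September 2031.
Terminal disclaimer: MR-39387 expires on the earlier of 24 February 2032 and 24 September 2031.

2031-09-24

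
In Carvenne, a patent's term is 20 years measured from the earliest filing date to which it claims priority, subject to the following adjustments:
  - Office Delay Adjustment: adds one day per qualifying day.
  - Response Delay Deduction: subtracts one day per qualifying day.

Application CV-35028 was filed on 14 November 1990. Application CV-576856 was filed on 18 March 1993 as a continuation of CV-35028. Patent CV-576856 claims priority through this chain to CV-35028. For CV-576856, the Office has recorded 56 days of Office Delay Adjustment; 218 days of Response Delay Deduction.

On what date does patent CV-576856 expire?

Earliest priority filing: 14 November 1990.
Base term: 14 November 1990 + 20 years → 14 November 2010.
Office Delay Adjustment: +56 days → 9 January 2011.
Response Delay Deduction: −218 days → 5 June 2010.

June 5, 2010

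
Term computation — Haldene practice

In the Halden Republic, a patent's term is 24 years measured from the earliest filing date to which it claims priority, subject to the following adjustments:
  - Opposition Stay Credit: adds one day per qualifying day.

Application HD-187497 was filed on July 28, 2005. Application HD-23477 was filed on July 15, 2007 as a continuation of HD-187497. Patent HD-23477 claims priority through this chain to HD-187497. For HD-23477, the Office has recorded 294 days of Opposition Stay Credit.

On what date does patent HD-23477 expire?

Earliest priority filing: 28 July 2005.
Base term: 28 July 2005 + 24 years → 28 July 2029.
Opposition Stay Credit: +294 days → 18 May 2030.

2030-05-18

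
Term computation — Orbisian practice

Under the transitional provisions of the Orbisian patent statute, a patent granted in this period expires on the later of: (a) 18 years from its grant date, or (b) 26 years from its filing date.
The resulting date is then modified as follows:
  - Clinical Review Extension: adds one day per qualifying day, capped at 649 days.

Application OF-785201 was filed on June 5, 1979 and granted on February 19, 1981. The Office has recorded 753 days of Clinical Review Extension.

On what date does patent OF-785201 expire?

(a) grant + 18 years → 19 February 1999.
(b) filing + 26 years → 5 June 2005.
Later of the two: 5 June 2005.
Clinical Review Extension: 753 days claimed exceeds the 649-day cap, so +649 days → 16 March 2007.

March 16, 2007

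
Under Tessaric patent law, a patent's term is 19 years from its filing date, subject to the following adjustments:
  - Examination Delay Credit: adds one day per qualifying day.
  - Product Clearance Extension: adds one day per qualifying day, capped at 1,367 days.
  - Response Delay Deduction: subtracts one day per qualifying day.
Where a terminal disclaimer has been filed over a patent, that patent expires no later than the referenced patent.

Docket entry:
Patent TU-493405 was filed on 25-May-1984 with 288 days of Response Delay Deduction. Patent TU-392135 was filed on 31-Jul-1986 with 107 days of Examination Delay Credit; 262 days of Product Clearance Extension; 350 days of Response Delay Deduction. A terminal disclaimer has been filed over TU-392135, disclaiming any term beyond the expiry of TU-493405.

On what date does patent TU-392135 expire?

Natural term of TU-392135:
  Base: filing + 19 years → 31 July 2005.
  Examination Delay Credit: +107 days → 15 November 2005.
  Product Clearance Extension: 262 days (within the 1367-day cap) → +262 days → 4 August 2006.
  Response Delay Deduction: −350 days → 19 August 2005.
Expiry of referenced patent TU-493405:
  Base: filing + 19 years → 25 May 2003.
  Response Delay Deduction: −288 days → 10 August 2002.
Terminal disclaimer: TU-392135 expires on the earlier of 19 August 2005 and 10 August 2002.

August 10, 2002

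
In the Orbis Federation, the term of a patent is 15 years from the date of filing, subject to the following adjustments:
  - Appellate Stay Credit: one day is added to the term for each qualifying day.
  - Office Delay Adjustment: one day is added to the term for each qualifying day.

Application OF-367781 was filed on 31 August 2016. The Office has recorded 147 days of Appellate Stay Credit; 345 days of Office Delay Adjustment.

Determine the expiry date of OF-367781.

2033-01-04

Base term: filing date + 15 years → 31 August 2031.
Appellate Stay Credit: +147 days → 25 January 2032.
Office Delay Adjustment: +345 days → 4 January 2033.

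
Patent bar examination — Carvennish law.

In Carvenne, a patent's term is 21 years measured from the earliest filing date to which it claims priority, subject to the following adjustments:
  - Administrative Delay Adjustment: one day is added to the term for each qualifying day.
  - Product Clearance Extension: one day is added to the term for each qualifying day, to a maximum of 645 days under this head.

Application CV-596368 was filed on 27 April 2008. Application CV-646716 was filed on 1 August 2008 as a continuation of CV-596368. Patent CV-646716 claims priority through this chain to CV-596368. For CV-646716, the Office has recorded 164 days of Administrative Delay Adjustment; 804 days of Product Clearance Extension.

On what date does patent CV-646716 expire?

2031-07-15

Earliest priority filing: 27 April 2008.
Base term: 27 April 2008 + 21 years → 27 April 2029.
Administrative Delay Adjustment: +164 days → 8 October 2029.
Product Clearance Extension: 804 days claimed exceeds the 645-day cap, so +645 days → 15 July 2031.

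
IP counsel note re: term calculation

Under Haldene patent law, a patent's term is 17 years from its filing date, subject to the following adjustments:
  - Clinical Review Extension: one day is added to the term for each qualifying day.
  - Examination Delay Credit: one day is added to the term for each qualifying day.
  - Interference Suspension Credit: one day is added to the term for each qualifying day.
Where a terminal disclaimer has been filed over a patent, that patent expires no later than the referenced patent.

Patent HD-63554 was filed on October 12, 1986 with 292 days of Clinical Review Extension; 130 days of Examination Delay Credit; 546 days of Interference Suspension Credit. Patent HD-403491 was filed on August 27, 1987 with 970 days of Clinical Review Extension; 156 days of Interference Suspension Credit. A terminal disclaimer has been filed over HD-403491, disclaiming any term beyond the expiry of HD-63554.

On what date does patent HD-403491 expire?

June 6, 2006

Natural term of HD-403491:
  Base: filing + 17 years → 27 August 2004.
  Clinical Review Extension: +970 days → 24 April 2007.
  Interference Suspension Credit: +156 days → 27 September 2007.
Expiry of referenced patent HD-63554:
  Base: filing + 17 years → 12 October 2003.
  Clinical Review Extension: +292 days → 30 July 2004.
  Examination Delay Credit: +130 days → 7 December 2004.
  Interference Suspension Credit: +546 days → 6 June 2006.
Terminal disclaimer: HD-403491 expires on the earlier of 27 September 2007 and 6 June 2006.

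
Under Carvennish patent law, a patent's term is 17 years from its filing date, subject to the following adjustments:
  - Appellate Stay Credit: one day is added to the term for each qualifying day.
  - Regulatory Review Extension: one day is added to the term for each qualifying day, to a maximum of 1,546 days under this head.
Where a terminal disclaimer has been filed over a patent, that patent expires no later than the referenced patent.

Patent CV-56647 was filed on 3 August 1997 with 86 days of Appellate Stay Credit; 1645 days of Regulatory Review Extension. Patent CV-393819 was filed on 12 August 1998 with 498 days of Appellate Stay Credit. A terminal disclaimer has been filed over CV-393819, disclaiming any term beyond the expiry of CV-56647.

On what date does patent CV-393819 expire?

2016-12-22

Natural term of CV-393819:
  Base: filing + 17 years → 12 August 2015.
  Appellate Stay Credit: +498 days → 22 December 2016.
Expiry of referenced patent CV-56647:
  Base: filing + 17 years → 3 August 2014.
  Appellate Stay Credit: +86 days → 28 October 2014.
  Regulatory Review Extension: 1645 days claimed exceeds the 1546-day cap, so +1546 days → 21 January 2019.
Terminal disclaimer: CV-393819 expires on the earlier of 22 December 2016 and 21 January 2019.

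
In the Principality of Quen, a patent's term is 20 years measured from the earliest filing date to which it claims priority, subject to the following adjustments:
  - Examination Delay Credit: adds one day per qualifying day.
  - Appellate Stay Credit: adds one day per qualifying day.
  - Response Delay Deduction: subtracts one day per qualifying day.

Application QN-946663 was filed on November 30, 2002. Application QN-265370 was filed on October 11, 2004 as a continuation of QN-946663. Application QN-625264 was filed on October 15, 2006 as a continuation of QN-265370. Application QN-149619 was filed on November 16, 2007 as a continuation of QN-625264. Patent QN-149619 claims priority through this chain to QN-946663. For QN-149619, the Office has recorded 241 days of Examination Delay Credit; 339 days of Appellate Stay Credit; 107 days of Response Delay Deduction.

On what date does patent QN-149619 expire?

Earliest priority filing: 30 November 2002.
Base term: 30 November 2002 + 20 years → 30 November 2022.
Examination Delay Credit: +241 days → 29 July 2023.
Appellate Stay Credit: +339 days → 2 July 2024.
Response Delay Deduction: −107 days → 17 March 2024.

2024-03-17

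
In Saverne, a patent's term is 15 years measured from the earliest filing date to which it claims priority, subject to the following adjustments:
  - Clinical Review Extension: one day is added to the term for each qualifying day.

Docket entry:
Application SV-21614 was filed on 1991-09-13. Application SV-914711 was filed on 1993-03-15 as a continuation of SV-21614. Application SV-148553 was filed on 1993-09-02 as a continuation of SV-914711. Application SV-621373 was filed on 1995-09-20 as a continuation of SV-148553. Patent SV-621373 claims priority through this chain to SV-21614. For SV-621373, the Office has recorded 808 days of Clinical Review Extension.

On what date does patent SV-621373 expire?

November 29, 2008

Earliest priority filing: 13 September 1991.
Base term: 13 September 1991 + 15 years → 13 September 2006.
Clinical Review Extension: +808 days → 29 November 2008.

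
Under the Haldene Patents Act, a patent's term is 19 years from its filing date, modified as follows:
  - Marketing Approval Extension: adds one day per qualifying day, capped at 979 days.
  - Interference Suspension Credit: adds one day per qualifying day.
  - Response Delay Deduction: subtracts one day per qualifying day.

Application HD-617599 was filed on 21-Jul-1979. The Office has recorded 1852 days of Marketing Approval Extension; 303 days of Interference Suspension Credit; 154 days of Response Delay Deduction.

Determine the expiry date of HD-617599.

Base term: filing date + 19 years → 21 July 1998.
Marketing Approval Extension: 1852 days claimed exceeds the 979-day cap, so +979 days → 26 March 2001.
Interference Suspension Credit: +303 days → 23 January 2002.
Response Delay Deduction: −154 days → 22 August 2001.

2001-08-22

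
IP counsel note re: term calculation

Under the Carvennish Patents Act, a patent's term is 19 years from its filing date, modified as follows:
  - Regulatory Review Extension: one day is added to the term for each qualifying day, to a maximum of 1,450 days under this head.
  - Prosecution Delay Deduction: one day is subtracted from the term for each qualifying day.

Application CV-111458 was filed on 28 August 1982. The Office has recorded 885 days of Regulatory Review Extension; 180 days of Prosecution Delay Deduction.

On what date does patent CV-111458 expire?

August 3, 2003

Base term: filing date + 19 years → 28 August 2001.
Regulatory Review Extension: 885 days (within the 1450-day cap) → +885 days → 30 January 2004.
Prosecution Delay Deduction: −180 days → 3 August 2003.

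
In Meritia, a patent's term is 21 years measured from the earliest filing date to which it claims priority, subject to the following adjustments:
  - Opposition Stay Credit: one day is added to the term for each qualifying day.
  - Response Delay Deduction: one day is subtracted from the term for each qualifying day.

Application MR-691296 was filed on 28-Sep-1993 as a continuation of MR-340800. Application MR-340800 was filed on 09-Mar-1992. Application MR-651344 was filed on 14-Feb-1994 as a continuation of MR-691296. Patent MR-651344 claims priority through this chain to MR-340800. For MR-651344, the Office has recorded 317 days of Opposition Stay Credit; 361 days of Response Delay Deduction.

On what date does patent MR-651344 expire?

2013-01-24

Earliest priority filing: 9 March 1992.
Base term: 9 March 1992 + 21 years → 9 March 2013.
Opposition Stay Credit: +317 days → 20 January 2014.
Response Delay Deduction: −361 days → 24 January 2013.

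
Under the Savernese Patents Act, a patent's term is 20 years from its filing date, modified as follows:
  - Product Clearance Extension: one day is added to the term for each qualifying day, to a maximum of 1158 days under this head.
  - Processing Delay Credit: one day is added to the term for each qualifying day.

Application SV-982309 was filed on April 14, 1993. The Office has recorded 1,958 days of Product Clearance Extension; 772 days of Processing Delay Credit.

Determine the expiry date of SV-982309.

2018-07-27

Base term: filing date + 20 years → 14 April 2013.
Product Clearance Extension: 1958 days claimed exceeds the 1158-day cap, so +1158 days → 15 June 2016.
Processing Delay Credit: +772 days → 27 July 2018.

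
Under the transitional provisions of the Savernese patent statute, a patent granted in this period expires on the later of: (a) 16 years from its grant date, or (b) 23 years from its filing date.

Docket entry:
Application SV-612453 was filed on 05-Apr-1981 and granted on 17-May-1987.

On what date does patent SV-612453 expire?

(a) grant + 16 years → 17 May 2003.
(b) filing + 23 years → 5 April 2004.
Later of the two: 5 April 2004.

2004-04-05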